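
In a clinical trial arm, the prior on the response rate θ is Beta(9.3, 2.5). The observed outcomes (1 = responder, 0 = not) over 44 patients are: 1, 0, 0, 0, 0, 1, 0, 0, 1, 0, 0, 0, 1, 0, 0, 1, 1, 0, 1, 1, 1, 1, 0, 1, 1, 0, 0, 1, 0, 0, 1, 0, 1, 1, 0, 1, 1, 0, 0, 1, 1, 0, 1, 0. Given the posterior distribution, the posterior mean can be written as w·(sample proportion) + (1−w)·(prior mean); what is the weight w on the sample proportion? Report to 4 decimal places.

0.7885

The Beta prior is conjugate to a Binomial/Bernoulli likelihood; the update adds successes to α and failures to β.
Posterior mean = (α₀+k)/(α₀+β₀+n) = [n/(α₀+β₀+n)]·(k/n) + [(α₀+β₀)/(α₀+β₀+n)]·α₀/(α₀+β₀), so only n and the prior enter the weight.
The weight on the data is w = n/(α₀+β₀+n) = 44/(9.3+2.5+44) = 44/55.8 = 0.7885.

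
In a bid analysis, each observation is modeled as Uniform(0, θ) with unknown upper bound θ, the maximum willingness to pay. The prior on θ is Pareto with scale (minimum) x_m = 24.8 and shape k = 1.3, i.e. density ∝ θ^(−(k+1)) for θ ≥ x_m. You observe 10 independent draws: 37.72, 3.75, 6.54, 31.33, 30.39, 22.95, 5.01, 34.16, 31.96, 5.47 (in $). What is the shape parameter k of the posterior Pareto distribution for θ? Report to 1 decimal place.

11.3

A Pareto(scale x_m, shape k) prior on the upper bound θ of Uniform(0, θ) is conjugate: posterior is Pareto(max(x_m, max xᵢ), k + n).
Sample maximum = 37.72; prior scale x_m = 24.8 → posterior scale = max = 37.72.
Posterior shape = 1.3 + 10 = 11.3.
Posterior shape k = 11.3.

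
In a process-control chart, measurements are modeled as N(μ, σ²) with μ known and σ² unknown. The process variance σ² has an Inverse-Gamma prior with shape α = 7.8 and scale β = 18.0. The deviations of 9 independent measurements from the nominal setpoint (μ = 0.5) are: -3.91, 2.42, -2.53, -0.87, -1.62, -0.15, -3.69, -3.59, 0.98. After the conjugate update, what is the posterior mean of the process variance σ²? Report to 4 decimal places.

4.1776

With known mean μ and an Inverse-Gamma(α, β) prior on σ², the Normal likelihood is conjugate: posterior is Inv-Gamma(α + n/2, β + Σ(xᵢ−μ)²/2).
Σ(xᵢ−μ)² = (-3.91)² + (2.42)² + (-2.53)² + (-0.87)² + (-1.62)² + (-0.15)² + (-3.69)² + (-3.59)² + (0.98)² = 58.4138.
Posterior: Inv-Gamma(7.8 + 9/2, 18.0 + 58.4138/2) = Inv-Gamma(12.30, 47.20690).
E[σ²|data] = β/(α−1) = 47.20690/11.30 = 4.1776.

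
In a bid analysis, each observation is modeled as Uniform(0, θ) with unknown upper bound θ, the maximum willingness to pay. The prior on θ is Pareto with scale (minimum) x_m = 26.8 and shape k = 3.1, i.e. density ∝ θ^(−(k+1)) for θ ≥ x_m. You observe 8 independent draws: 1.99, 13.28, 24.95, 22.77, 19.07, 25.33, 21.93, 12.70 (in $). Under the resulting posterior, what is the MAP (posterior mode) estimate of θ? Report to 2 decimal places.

26.80

A Pareto(scale x_m, shape k) prior on the upper bound θ of Uniform(0, θ) is conjugate: posterior is Pareto(max(x_m, max xᵢ), k + n).
Sample maximum = 25.33; prior scale x_m = 26.8 → posterior scale = max = 26.80.
Posterior shape = 3.1 + 8 = 11.1.
The Pareto density is decreasing on [x_m, ∞), so the mode is x_m = 26.80.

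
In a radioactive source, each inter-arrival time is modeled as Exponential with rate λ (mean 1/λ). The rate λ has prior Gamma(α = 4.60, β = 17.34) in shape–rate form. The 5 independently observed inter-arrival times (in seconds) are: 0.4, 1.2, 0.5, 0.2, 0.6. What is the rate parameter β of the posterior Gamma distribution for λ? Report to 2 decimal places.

With a Gamma(shape α, rate β) prior on the exponential rate λ, the posterior after n observations with total T = Σxᵢ is Gamma(α+n, β+T).
Sum of observations T = 2.9 seconds; n = 5.
Posterior: Gamma(4.60+5, 17.34+2.9) = Gamma(9.60, 20.24).
Posterior β = 20.24.

20.24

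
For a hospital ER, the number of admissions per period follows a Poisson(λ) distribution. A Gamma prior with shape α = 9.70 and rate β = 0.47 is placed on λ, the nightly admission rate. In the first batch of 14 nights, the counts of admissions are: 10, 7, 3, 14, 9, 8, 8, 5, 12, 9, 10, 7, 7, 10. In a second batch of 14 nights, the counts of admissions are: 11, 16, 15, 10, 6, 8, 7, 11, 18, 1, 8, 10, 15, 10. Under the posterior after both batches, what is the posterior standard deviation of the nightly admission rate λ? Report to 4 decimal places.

0.5822

With a Gamma(shape α, rate β) prior, the Poisson likelihood is conjugate: the posterior is Gamma(α + ΣXᵢ, β + n).
Batch 1: sum of counts S = 119 over n = 14 nights.
After batch 1: Gamma(α+S, β+n) = Gamma(9.70+119, 0.47+14) = Gamma(128.70, 14.47).
Batch 2: sum of counts S = 146 over n = 14 nights.
After batch 2: Gamma(α+S, β+n) = Gamma(128.70+146, 14.47+14) = Gamma(274.70, 28.47).
SD = √α/β = √274.70/28.47 = 0.5822.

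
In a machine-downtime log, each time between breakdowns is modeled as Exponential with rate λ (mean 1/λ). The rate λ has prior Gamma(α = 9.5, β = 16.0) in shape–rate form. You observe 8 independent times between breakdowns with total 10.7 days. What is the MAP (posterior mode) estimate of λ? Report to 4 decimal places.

With a Gamma(shape α, rate β) prior on the exponential rate λ, the posterior after n observations with total T = Σxᵢ is Gamma(α+n, β+T).
Posterior: Gamma(9.5+8, 16.0+10.7) = Gamma(17.5, 26.7).
Mode = (α−1)/β = 0.6180.

0.6180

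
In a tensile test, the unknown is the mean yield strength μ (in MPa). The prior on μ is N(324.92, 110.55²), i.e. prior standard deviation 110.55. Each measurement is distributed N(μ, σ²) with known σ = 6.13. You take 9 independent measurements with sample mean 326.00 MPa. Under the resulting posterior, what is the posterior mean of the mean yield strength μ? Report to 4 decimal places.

For Normal data with known variance σ², a Normal(μ₀, σ₀²) prior on μ is conjugate. Posterior precision = 1/σ₀² + n/σ²; posterior mean is the precision-weighted average of μ₀ and x̄.
n·x̄ = 9·326.00 = 2934.
σ₀² = 110.55² = 12221.3025, σ² = 6.13² = 37.5769; σ² + n·σ₀² = 37.5769 + 9·12221.3025 = 110029.2994.
Posterior mean = (μ₀/σ₀² + n·x̄/σ²)/(1/σ₀² + n/σ²) = (σ²·μ₀ + σ₀²·n·x̄)/(σ² + n·σ₀²) = (37.5769·324.92 + 12221.3025·2934)/110029.2994 = 35869511.021348/110029.2994 = 325.9996.

325.9996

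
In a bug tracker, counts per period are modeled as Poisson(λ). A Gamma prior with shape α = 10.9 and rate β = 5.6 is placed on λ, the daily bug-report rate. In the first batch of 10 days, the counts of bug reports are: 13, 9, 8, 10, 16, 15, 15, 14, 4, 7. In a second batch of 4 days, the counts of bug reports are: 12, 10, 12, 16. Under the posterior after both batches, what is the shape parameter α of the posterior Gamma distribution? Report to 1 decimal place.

171.9

With a Gamma(shape α, rate β) prior, the Poisson likelihood is conjugate: the posterior is Gamma(α + ΣXᵢ, β + n).
Batch 1: sum of counts S = 111 over n = 10 days.
After batch 1: Gamma(α+S, β+n) = Gamma(10.9+111, 5.6+10) = Gamma(121.9, 15.6).
Batch 2: sum of counts S = 50 over n = 4 days.
After batch 2: Gamma(α+S, β+n) = Gamma(121.9+50, 15.6+4) = Gamma(171.9, 19.6).
Posterior α = 171.9.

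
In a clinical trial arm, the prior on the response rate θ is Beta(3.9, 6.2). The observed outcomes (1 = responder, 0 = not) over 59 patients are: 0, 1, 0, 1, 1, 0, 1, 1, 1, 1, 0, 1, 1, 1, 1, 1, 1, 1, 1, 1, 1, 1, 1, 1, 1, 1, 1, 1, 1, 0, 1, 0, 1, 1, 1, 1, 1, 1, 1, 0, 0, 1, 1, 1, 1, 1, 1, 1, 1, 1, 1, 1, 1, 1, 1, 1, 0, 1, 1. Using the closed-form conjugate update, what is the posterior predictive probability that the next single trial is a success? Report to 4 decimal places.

The Beta prior is conjugate to a Binomial/Bernoulli likelihood; the update adds successes to α and failures to β.
Posterior: Beta(α+k, β+n−k) = Beta(3.9+50, 6.2+9) = Beta(53.9, 15.2).
For a single future Bernoulli trial, P(success | data) = α/(α+β) = 0.7800.

0.7800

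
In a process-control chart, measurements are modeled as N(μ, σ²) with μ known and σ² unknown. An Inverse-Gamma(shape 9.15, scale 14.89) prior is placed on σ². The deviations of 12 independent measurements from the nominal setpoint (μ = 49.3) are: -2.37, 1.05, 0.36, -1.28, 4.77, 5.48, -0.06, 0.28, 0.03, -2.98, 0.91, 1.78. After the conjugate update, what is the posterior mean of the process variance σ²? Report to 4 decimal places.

3.6753

With known mean μ and an Inverse-Gamma(α, β) prior on σ², the Normal likelihood is conjugate: posterior is Inv-Gamma(α + n/2, β + Σ(xᵢ−μ)²/2).
Σ(xᵢ−μ)² = (-2.37)² + (1.05)² + (0.36)² + (-1.28)² + (4.77)² + (5.48)² + (-0.06)² + (0.28)² + (0.03)² + (-2.98)² + (0.91)² + (1.78)² = 74.2305.
Posterior: Inv-Gamma(9.15 + 12/2, 14.89 + 74.2305/2) = Inv-Gamma(15.15, 52.00525).
E[σ²|data] = β/(α−1) = 52.00525/14.15 = 3.6753.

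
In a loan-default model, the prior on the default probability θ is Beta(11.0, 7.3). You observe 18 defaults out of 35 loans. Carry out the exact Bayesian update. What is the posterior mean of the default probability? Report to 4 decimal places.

The Beta prior is conjugate to a Binomial/Bernoulli likelihood; the update adds successes to α and failures to β.
Posterior: Beta(α+k, β+n−k) = Beta(11.0+18, 7.3+17) = Beta(29.0, 24.3).
Posterior mean = α/(α+β) = 29.0/53.3 = 0.5441.

0.5441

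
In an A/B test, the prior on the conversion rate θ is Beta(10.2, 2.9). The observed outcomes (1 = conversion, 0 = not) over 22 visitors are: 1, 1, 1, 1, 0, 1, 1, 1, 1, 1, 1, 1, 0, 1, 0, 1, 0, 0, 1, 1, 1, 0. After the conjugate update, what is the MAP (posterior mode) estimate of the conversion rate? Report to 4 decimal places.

The Beta prior is conjugate to a Binomial/Bernoulli likelihood; the update adds successes to α and failures to β.
Posterior: Beta(α+k, β+n−k) = Beta(10.2+16, 2.9+6) = Beta(26.2, 8.9).
Mode of Beta(a,b) for a,b>1 is (a−1)/(a+b−2) = 25.2/33.1 = 0.7613.

0.7613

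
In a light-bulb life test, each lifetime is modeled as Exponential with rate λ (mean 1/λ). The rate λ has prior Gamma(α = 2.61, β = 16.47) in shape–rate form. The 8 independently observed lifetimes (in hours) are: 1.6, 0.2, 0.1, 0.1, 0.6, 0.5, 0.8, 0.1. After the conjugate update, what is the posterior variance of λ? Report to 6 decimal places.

With a Gamma(shape α, rate β) prior on the exponential rate λ, the posterior after n observations with total T = Σxᵢ is Gamma(α+n, β+T).
Sum of observations T = 4.0 hours; n = 8.
Posterior: Gamma(2.61+8, 16.47+4.0) = Gamma(10.61, 20.47).
Var = α/β² = 0.025321.

0.025321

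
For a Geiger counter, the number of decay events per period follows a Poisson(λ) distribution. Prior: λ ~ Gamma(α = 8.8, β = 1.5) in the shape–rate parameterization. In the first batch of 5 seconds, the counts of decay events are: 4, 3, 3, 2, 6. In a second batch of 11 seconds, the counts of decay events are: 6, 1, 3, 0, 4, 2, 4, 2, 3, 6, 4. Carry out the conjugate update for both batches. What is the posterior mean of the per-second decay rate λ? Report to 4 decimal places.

3.5314

With a Gamma(shape α, rate β) prior, the Poisson likelihood is conjugate: the posterior is Gamma(α + ΣXᵢ, β + n).
Batch 1: sum of counts S = 18 over n = 5 seconds.
After batch 1: Gamma(α+S, β+n) = Gamma(8.8+18, 1.5+5) = Gamma(26.8, 6.5).
Batch 2: sum of counts S = 35 over n = 11 seconds.
After batch 2: Gamma(α+S, β+n) = Gamma(26.8+35, 6.5+11) = Gamma(61.8, 17.5).
Posterior mean = α/β = 61.8/17.5 = 3.5314.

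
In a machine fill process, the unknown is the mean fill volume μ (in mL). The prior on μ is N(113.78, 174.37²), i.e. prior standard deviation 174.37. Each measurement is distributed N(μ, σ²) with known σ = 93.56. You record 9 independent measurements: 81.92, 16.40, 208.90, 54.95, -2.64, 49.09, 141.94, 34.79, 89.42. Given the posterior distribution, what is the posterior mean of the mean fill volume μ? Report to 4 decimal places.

76.1773

For Normal data with known variance σ², a Normal(μ₀, σ₀²) prior on μ is conjugate. Posterior precision = 1/σ₀² + n/σ²; posterior mean is the precision-weighted average of μ₀ and x̄.
Σxᵢ = 81.92 + 16.40 + 208.90 + 54.95 + (-2.64) + 49.09 + 141.94 + 34.79 + 89.42 = 674.77, so n·x̄ = 674.77.
σ₀² = 174.37² = 30404.8969, σ² = 93.56² = 8753.4736; σ² + n·σ₀² = 8753.4736 + 9·30404.8969 = 282397.5457.
Posterior mean = (μ₀/σ₀² + n·x̄/σ²)/(1/σ₀² + n/σ²) = (σ²·μ₀ + σ₀²·n·x̄)/(σ² + n·σ₀²) = (8753.4736·113.78 + 30404.8969·674.77)/282397.5457 = 21512282.507421/282397.5457 = 76.1773.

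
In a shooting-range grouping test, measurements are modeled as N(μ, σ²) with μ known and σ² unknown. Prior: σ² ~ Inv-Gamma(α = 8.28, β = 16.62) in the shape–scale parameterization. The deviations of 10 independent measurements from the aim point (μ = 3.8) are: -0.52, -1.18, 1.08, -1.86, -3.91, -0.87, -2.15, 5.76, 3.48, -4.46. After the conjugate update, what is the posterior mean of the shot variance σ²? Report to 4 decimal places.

5.1049

With known mean μ and an Inverse-Gamma(α, β) prior on σ², the Normal likelihood is conjugate: posterior is Inv-Gamma(α + n/2, β + Σ(xᵢ−μ)²/2).
Σ(xᵢ−μ)² = (-0.52)² + (-1.18)² + (1.08)² + (-1.86)² + (-3.91)² + (-0.87)² + (-2.15)² + (5.76)² + (3.48)² + (-4.46)² = 92.1359.
Posterior: Inv-Gamma(8.28 + 10/2, 16.62 + 92.1359/2) = Inv-Gamma(13.28, 62.68795).
E[σ²|data] = β/(α−1) = 62.68795/12.28 = 5.1049.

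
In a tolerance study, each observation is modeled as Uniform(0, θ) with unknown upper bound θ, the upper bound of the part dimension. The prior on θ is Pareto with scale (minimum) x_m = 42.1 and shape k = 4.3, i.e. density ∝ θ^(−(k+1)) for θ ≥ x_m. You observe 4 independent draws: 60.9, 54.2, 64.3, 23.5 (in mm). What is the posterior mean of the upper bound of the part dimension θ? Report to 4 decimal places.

A Pareto(scale x_m, shape k) prior on the upper bound θ of Uniform(0, θ) is conjugate: posterior is Pareto(max(x_m, max xᵢ), k + n).
Sample maximum = 64.3; prior scale x_m = 42.1 → posterior scale = max = 64.3.
Posterior shape = 4.3 + 4 = 8.3.
E[θ|data] = k·x_m/(k−1) = 8.3·64.3/7.3 = 73.1082.

73.1082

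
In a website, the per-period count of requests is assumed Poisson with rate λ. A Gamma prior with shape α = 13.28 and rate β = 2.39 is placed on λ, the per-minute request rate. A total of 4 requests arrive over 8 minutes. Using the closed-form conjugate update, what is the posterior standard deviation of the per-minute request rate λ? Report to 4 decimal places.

0.4001

With a Gamma(shape α, rate β) prior, the Poisson likelihood is conjugate: the posterior is Gamma(α + ΣXᵢ, β + n).
Posterior: Gamma(α+S, β+n) = Gamma(13.28+4, 2.39+8) = Gamma(17.28, 10.39).
SD = √α/β = √17.28/10.39 = 0.4001.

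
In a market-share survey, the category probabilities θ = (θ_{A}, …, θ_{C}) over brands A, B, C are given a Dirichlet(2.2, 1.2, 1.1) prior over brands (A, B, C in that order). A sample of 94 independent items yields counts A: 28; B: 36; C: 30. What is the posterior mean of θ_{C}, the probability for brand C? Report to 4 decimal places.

The Dirichlet prior is conjugate to the Multinomial likelihood: each posterior αⱼ = prior αⱼ + observed count nⱼ.
Posterior concentration: (30.2, 37.2, 31.1), total = 98.5.
E[θ_{C}|data] = α_{C}/Σα = 31.1/98.5 = 0.3157.

0.3157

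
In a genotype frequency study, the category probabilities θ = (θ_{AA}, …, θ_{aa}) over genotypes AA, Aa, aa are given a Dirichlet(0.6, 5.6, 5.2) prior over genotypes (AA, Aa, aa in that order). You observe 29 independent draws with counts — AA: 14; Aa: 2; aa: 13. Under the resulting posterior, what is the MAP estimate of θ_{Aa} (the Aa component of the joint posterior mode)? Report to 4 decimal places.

The Dirichlet prior is conjugate to the Multinomial likelihood: each posterior αⱼ = prior αⱼ + observed count nⱼ.
Posterior concentration: (14.6, 7.6, 18.2), total = 40.4.
Joint mode component: (α_{Aa}−1)/(Σα−K) = 6.6/37.4 = 0.1765.

0.1765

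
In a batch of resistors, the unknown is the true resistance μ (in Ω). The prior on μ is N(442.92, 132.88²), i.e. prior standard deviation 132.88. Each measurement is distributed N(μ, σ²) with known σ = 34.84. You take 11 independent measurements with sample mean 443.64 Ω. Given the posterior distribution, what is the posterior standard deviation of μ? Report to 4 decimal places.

10.4720

For Normal data with known variance σ², a Normal(μ₀, σ₀²) prior on μ is conjugate. Posterior precision = 1/σ₀² + n/σ²; posterior mean is the precision-weighted average of μ₀ and x̄.
σ₀² = 132.88² = 17657.0944, σ² = 34.84² = 1213.8256; σ² + n·σ₀² = 1213.8256 + 11·17657.0944 = 195441.864.
Posterior precision = 1/σ₀² + n/σ² = 1/17657.0944 + 11/1213.8256 = (σ² + n·σ₀²)/(σ₀²σ²) = 195441.864/(17657.0944·1213.8256); posterior variance σₙ² = σ₀²σ²/(σ² + n·σ₀²) = 17657.0944·1213.8256/195441.864 = 109.662448.
Posterior SD = √σₙ² = √(17657.0944·1213.8256/195441.864) = 10.4720.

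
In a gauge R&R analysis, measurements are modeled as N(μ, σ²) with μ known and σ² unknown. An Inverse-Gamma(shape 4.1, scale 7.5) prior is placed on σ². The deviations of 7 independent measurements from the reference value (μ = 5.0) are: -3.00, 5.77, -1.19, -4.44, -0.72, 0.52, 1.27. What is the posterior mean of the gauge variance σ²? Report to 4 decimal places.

6.1231

With known mean μ and an Inverse-Gamma(α, β) prior on σ², the Normal likelihood is conjugate: posterior is Inv-Gamma(α + n/2, β + Σ(xᵢ−μ)²/2).
Σ(xᵢ−μ)² = (-3.00)² + (5.77)² + (-1.19)² + (-4.44)² + (-0.72)² + (0.52)² + (1.27)² = 65.8243.
Posterior: Inv-Gamma(4.1 + 7/2, 7.5 + 65.8243/2) = Inv-Gamma(7.60, 40.41215).
E[σ²|data] = β/(α−1) = 40.41215/6.60 = 6.1231.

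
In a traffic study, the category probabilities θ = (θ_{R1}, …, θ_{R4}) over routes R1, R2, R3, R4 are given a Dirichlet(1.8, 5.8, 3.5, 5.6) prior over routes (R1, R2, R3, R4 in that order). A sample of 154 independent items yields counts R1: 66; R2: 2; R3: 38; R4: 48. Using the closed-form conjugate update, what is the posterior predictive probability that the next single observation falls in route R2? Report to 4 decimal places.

The Dirichlet prior is conjugate to the Multinomial likelihood: each posterior αⱼ = prior αⱼ + observed count nⱼ.
Posterior concentration: (67.8, 7.8, 41.5, 53.6), total = 170.7.
P(next = R2 | data) = α_{R2}/Σα = 0.0457.

0.0457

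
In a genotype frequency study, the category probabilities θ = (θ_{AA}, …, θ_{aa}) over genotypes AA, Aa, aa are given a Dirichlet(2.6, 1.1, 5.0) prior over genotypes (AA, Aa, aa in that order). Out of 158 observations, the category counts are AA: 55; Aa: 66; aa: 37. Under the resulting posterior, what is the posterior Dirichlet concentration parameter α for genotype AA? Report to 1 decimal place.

57.6

The Dirichlet prior is conjugate to the Multinomial likelihood: each posterior αⱼ = prior αⱼ + observed count nⱼ.
Posterior concentration: (57.6, 67.1, 42.0), total = 166.7.
α_{AA} = 2.6 + 55 = 57.6.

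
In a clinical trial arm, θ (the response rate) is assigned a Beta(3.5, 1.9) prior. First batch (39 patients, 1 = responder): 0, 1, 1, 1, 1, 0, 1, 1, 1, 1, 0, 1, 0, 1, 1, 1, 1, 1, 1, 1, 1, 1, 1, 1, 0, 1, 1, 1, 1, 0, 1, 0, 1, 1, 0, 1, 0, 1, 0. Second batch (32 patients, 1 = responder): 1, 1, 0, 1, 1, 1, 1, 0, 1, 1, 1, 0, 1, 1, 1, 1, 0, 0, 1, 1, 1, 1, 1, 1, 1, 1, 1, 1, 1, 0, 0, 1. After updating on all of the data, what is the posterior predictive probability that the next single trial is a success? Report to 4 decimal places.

0.7526

The Beta prior is conjugate to a Binomial/Bernoulli likelihood; the update adds successes to α and failures to β.
After batch 1: Beta(3.5+29, 1.9+10) = Beta(32.5, 11.9).
After batch 2: Beta(32.5+25, 11.9+7) = Beta(57.5, 18.9).
For a single future Bernoulli trial, P(success | data) = α/(α+β) = 0.7526.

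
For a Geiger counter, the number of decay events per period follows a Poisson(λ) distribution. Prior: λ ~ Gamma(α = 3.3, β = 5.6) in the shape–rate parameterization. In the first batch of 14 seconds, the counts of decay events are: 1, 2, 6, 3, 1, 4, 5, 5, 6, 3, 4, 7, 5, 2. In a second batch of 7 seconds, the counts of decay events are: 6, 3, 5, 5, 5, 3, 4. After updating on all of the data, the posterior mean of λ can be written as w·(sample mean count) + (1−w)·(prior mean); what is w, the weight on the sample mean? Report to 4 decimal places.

With a Gamma(shape α, rate β) prior, the Poisson likelihood is conjugate: the posterior is Gamma(α + ΣXᵢ, β + n).
Total number of seconds: n = 14 + 7 = 21.
Posterior mean = (α₀+S)/(β₀+n) = [n/(β₀+n)]·(S/n) + [β₀/(β₀+n)]·(α₀/β₀), so only n and β₀ enter the weight.
Weight on data w = n/(β₀+n) = 21/(5.6+21) = 21/26.6 = 0.7895.

0.7895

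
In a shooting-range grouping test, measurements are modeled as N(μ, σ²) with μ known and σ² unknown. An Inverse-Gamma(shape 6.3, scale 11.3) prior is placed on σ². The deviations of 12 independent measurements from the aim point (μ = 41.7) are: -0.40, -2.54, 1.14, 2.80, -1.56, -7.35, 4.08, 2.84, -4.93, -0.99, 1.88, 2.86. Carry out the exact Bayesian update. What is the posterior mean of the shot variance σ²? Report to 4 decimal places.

With known mean μ and an Inverse-Gamma(α, β) prior on σ², the Normal likelihood is conjugate: posterior is Inv-Gamma(α + n/2, β + Σ(xᵢ−μ)²/2).
Σ(xᵢ−μ)² = (-0.40)² + (-2.54)² + (1.14)² + (2.80)² + (-1.56)² + (-7.35)² + (4.08)² + (2.84)² + (-4.93)² + (-0.99)² + (1.88)² + (2.86)² = 133.9183.
Posterior: Inv-Gamma(6.3 + 12/2, 11.3 + 133.9183/2) = Inv-Gamma(12.30, 78.25915).
E[σ²|data] = β/(α−1) = 78.25915/11.30 = 6.9256.

6.9256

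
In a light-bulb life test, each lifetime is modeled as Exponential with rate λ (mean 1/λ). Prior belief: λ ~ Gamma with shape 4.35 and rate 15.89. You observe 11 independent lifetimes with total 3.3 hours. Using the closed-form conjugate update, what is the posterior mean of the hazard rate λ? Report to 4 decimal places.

0.7999

With a Gamma(shape α, rate β) prior on the exponential rate λ, the posterior after n observations with total T = Σxᵢ is Gamma(α+n, β+T).
Posterior: Gamma(4.35+11, 15.89+3.3) = Gamma(15.35, 19.19).
Posterior mean of λ = α/β = 15.35/19.19 = 0.7999.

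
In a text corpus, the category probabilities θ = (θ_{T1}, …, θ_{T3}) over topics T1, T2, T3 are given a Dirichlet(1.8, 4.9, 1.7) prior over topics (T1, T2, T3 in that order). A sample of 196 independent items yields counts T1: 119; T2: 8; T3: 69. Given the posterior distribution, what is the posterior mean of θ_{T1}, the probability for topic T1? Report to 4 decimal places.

The Dirichlet prior is conjugate to the Multinomial likelihood: each posterior αⱼ = prior αⱼ + observed count nⱼ.
Posterior concentration: (120.8, 12.9, 70.7), total = 204.4.
E[θ_{T1}|data] = α_{T1}/Σα = 120.8/204.4 = 0.5910.

0.5910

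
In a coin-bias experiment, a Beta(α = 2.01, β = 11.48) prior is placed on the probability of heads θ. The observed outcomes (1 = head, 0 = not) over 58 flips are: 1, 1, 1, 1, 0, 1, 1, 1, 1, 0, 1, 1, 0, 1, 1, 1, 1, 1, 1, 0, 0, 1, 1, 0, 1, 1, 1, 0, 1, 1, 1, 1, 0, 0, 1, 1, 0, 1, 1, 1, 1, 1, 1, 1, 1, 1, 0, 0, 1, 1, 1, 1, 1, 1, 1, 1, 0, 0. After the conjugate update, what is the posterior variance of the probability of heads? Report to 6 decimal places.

The Beta prior is conjugate to a Binomial/Bernoulli likelihood; the update adds successes to α and failures to β.
Posterior: Beta(α+k, β+n−k) = Beta(2.01+44, 11.48+14) = Beta(46.01, 25.48).
Var = αβ/((α+β)²(α+β+1)) = 46.01·25.48/(71.49²·72.49) = 0.003164.

0.003164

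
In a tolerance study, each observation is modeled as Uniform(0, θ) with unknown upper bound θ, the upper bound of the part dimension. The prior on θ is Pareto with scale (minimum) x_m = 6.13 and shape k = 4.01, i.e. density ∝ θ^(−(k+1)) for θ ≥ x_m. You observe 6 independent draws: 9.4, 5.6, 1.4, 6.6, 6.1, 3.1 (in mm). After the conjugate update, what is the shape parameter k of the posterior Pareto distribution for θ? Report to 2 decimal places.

10.01

A Pareto(scale x_m, shape k) prior on the upper bound θ of Uniform(0, θ) is conjugate: posterior is Pareto(max(x_m, max xᵢ), k + n).
Sample maximum = 9.4; prior scale x_m = 6.13 → posterior scale = max = 9.40.
Posterior shape = 4.01 + 6 = 10.01.
Posterior shape k = 10.01.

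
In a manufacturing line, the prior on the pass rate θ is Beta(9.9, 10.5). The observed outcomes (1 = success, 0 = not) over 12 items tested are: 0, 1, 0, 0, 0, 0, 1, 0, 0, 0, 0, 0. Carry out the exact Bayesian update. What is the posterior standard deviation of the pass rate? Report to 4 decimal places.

0.0834

The Beta prior is conjugate to a Binomial/Bernoulli likelihood; the update adds successes to α and failures to β.
Posterior: Beta(α+k, β+n−k) = Beta(9.9+2, 10.5+10) = Beta(11.9, 20.5).
Var = αβ/((α+β)²(α+β+1)) = 11.9·20.5/(32.4²·33.4) = 0.00695768; SD = √0.00695768 = 0.0834.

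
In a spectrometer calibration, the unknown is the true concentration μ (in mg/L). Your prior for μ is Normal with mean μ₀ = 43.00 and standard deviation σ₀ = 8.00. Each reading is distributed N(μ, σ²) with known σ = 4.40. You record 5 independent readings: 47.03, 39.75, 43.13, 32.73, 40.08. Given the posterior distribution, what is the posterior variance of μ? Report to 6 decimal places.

For Normal data with known variance σ², a Normal(μ₀, σ₀²) prior on μ is conjugate. Posterior precision = 1/σ₀² + n/σ²; posterior mean is the precision-weighted average of μ₀ and x̄.
σ₀² = 8.00² = 64, σ² = 4.40² = 19.36; σ² + n·σ₀² = 19.36 + 5·64 = 339.36.
Posterior precision = 1/σ₀² + n/σ² = 1/64 + 5/19.36 = (σ² + n·σ₀²)/(σ₀²σ²) = 339.36/(64·19.36); posterior variance σₙ² = σ₀²σ²/(σ² + n·σ₀²) = 64·19.36/339.36 = 3.651108.

3.651108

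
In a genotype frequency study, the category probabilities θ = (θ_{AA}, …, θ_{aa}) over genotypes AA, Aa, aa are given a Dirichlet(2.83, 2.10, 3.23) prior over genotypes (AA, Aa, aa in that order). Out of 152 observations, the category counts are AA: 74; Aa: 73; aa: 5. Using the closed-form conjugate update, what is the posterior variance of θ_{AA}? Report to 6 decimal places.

The Dirichlet prior is conjugate to the Multinomial likelihood: each posterior αⱼ = prior αⱼ + observed count nⱼ.
Posterior concentration: (76.83, 75.10, 8.23), total = 160.16.
Var[θ_j] = α_j(Σα−α_j)/((Σα)²(Σα+1)) = 76.83·83.33/(160.16²·161.16) = 0.001549.

0.001549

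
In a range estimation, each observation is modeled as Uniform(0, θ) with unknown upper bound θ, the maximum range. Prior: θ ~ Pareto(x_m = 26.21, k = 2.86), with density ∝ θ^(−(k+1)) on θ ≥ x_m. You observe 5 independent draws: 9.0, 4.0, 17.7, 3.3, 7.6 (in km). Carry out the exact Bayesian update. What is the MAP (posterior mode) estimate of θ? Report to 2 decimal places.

26.21

A Pareto(scale x_m, shape k) prior on the upper bound θ of Uniform(0, θ) is conjugate: posterior is Pareto(max(x_m, max xᵢ), k + n).
Sample maximum = 17.7; prior scale x_m = 26.21 → posterior scale = max = 26.21.
Posterior shape = 2.86 + 5 = 7.86.
The Pareto density is decreasing on [x_m, ∞), so the mode is x_m = 26.21.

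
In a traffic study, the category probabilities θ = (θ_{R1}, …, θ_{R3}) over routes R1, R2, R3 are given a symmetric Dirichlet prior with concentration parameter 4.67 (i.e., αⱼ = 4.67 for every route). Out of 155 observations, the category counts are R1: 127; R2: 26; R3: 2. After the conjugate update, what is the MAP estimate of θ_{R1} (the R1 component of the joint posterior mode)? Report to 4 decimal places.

The Dirichlet prior is conjugate to the Multinomial likelihood: each posterior αⱼ = prior αⱼ + observed count nⱼ.
Posterior concentration: (131.67, 30.67, 6.67), total = 169.01.
Joint mode component: (α_{R1}−1)/(Σα−K) = 130.67/166.01 = 0.7871.

0.7871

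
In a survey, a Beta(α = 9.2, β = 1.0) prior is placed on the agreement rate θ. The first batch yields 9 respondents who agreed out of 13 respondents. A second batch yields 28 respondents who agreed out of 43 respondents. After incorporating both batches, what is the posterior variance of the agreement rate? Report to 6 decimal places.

0.003138

The Beta prior is conjugate to a Binomial/Bernoulli likelihood; the update adds successes to α and failures to β.
After batch 1: Beta(9.2+9, 1.0+4) = Beta(18.2, 5.0).
After batch 2: Beta(18.2+28, 5.0+15) = Beta(46.2, 20.0).
Var = αβ/((α+β)²(α+β+1)) = 46.2·20.0/(66.2²·67.2) = 0.003138.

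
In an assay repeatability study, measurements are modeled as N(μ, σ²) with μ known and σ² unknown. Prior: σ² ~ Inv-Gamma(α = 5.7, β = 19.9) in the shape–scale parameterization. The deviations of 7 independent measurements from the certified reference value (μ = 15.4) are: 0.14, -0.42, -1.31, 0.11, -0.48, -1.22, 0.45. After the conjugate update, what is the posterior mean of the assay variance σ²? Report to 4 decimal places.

2.6613

With known mean μ and an Inverse-Gamma(α, β) prior on σ², the Normal likelihood is conjugate: posterior is Inv-Gamma(α + n/2, β + Σ(xᵢ−μ)²/2).
Σ(xᵢ−μ)² = (0.14)² + (-0.42)² + (-1.31)² + (0.11)² + (-0.48)² + (-1.22)² + (0.45)² = 3.8455.
Posterior: Inv-Gamma(5.7 + 7/2, 19.9 + 3.8455/2) = Inv-Gamma(9.20, 21.82275).
E[σ²|data] = β/(α−1) = 21.82275/8.20 = 2.6613.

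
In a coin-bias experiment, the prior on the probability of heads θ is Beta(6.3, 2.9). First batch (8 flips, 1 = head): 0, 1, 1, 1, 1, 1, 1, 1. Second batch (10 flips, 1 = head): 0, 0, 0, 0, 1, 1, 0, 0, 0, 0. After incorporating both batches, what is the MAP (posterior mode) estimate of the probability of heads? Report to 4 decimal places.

The Beta prior is conjugate to a Binomial/Bernoulli likelihood; the update adds successes to α and failures to β.
After batch 1: Beta(6.3+7, 2.9+1) = Beta(13.3, 3.9).
After batch 2: Beta(13.3+2, 3.9+8) = Beta(15.3, 11.9).
Mode of Beta(a,b) for a,b>1 is (a−1)/(a+b−2) = 14.3/25.2 = 0.5675.

0.5675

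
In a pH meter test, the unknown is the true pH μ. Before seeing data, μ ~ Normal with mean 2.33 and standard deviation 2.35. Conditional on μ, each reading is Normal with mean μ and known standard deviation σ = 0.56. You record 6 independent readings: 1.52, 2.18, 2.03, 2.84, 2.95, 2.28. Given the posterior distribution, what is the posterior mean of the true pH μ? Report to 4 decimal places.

2.3003

For Normal data with known variance σ², a Normal(μ₀, σ₀²) prior on μ is conjugate. Posterior precision = 1/σ₀² + n/σ²; posterior mean is the precision-weighted average of μ₀ and x̄.
Σxᵢ = 1.52 + 2.18 + 2.03 + 2.84 + 2.95 + 2.28 = 13.8, so n·x̄ = 13.8.
σ₀² = 2.35² = 5.5225, σ² = 0.56² = 0.3136; σ² + n·σ₀² = 0.3136 + 6·5.5225 = 33.4486.
Posterior mean = (μ₀/σ₀² + n·x̄/σ²)/(1/σ₀² + n/σ²) = (σ²·μ₀ + σ₀²·n·x̄)/(σ² + n·σ₀²) = (0.3136·2.33 + 5.5225·13.8)/33.4486 = 76.941188/33.4486 = 2.3003.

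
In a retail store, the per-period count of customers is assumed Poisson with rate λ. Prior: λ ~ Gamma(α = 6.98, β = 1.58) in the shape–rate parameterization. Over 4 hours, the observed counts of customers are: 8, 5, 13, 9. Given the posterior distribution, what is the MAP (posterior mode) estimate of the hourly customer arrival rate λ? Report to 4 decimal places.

With a Gamma(shape α, rate β) prior, the Poisson likelihood is conjugate: the posterior is Gamma(α + ΣXᵢ, β + n).
Sum of counts S = 35 over n = 4 hours.
Posterior: Gamma(α+S, β+n) = Gamma(6.98+35, 1.58+4) = Gamma(41.98, 5.58).
Mode of Gamma(α,β) for α≥1 is (α−1)/β = 40.98/5.58 = 7.3441.

7.3441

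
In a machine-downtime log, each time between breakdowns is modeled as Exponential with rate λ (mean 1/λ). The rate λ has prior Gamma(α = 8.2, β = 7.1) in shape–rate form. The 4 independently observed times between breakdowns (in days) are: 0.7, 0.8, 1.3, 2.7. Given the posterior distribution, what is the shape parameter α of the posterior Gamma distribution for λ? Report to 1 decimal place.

12.2

With a Gamma(shape α, rate β) prior on the exponential rate λ, the posterior after n observations with total T = Σxᵢ is Gamma(α+n, β+T).
Sum of observations T = 5.5 days; n = 4.
Posterior: Gamma(8.2+4, 7.1+5.5) = Gamma(12.2, 12.6).
Posterior α = 12.2.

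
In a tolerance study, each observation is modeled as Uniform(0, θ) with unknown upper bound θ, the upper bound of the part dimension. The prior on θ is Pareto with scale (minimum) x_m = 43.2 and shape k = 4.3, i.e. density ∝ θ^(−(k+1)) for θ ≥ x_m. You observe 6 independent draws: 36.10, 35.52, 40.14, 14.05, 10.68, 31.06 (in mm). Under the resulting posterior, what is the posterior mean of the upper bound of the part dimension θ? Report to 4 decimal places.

47.8452

A Pareto(scale x_m, shape k) prior on the upper bound θ of Uniform(0, θ) is conjugate: posterior is Pareto(max(x_m, max xᵢ), k + n).
Sample maximum = 40.14; prior scale x_m = 43.2 → posterior scale = max = 43.20.
Posterior shape = 4.3 + 6 = 10.3.
E[θ|data] = k·x_m/(k−1) = 10.3·43.20/9.3 = 47.8452.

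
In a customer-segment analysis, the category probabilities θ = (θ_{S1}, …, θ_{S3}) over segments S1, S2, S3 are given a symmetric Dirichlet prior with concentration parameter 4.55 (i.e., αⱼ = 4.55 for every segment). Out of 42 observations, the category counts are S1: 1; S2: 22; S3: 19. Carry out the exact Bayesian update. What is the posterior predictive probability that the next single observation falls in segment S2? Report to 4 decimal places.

The Dirichlet prior is conjugate to the Multinomial likelihood: each posterior αⱼ = prior αⱼ + observed count nⱼ.
Posterior concentration: (5.55, 26.55, 23.55), total = 55.65.
P(next = S2 | data) = α_{S2}/Σα = 0.4771.

0.4771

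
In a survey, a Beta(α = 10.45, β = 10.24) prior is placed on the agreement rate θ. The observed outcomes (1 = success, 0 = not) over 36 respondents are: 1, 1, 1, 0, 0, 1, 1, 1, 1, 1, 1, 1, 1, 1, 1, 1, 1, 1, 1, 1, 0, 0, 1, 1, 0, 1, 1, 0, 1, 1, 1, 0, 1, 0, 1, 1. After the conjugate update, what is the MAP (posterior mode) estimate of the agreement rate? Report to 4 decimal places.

The Beta prior is conjugate to a Binomial/Bernoulli likelihood; the update adds successes to α and failures to β.
Posterior: Beta(α+k, β+n−k) = Beta(10.45+28, 10.24+8) = Beta(38.45, 18.24).
Mode of Beta(a,b) for a,b>1 is (a−1)/(a+b−2) = 37.45/54.69 = 0.6848.

0.6848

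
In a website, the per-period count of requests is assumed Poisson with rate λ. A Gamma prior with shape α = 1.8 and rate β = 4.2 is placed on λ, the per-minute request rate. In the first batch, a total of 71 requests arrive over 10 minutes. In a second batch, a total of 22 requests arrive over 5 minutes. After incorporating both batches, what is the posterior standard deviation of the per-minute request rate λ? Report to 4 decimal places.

With a Gamma(shape α, rate β) prior, the Poisson likelihood is conjugate: the posterior is Gamma(α + ΣXᵢ, β + n).
After batch 1: Gamma(α+S, β+n) = Gamma(1.8+71, 4.2+10) = Gamma(72.8, 14.2).
After batch 2: Gamma(α+S, β+n) = Gamma(72.8+22, 14.2+5) = Gamma(94.8, 19.2).
SD = √α/β = √94.8/19.2 = 0.5071.

0.5071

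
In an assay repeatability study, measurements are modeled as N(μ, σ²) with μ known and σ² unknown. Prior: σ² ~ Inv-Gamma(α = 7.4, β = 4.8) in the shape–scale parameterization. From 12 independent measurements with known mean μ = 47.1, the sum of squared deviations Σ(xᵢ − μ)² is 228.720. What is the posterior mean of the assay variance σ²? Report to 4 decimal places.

9.6097

With known mean μ and an Inverse-Gamma(α, β) prior on σ², the Normal likelihood is conjugate: posterior is Inv-Gamma(α + n/2, β + Σ(xᵢ−μ)²/2).
Posterior: Inv-Gamma(7.4 + 12/2, 4.8 + 228.720/2) = Inv-Gamma(13.40, 119.1600).
E[σ²|data] = β/(α−1) = 119.1600/12.40 = 9.6097.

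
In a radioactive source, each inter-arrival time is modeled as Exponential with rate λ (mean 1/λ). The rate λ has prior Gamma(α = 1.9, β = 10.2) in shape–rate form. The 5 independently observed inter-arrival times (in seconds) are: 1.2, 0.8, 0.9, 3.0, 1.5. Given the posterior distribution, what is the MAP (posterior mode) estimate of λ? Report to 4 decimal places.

With a Gamma(shape α, rate β) prior on the exponential rate λ, the posterior after n observations with total T = Σxᵢ is Gamma(α+n, β+T).
Sum of observations T = 7.4 seconds; n = 5.
Posterior: Gamma(1.9+5, 10.2+7.4) = Gamma(6.9, 17.6).
Mode = (α−1)/β = 0.3352.

0.3352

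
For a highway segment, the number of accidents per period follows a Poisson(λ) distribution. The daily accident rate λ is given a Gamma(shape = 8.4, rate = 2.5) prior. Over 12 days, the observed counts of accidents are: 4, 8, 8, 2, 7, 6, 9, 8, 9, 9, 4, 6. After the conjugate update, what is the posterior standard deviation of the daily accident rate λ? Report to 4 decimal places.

0.6484

With a Gamma(shape α, rate β) prior, the Poisson likelihood is conjugate: the posterior is Gamma(α + ΣXᵢ, β + n).
Sum of counts S = 80 over n = 12 days.
Posterior: Gamma(α+S, β+n) = Gamma(8.4+80, 2.5+12) = Gamma(88.4, 14.5).
SD = √α/β = √88.4/14.5 = 0.6484.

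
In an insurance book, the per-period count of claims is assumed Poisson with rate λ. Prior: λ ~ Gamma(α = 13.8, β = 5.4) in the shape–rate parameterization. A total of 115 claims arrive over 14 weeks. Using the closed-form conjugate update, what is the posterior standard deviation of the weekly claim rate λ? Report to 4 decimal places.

0.5850

With a Gamma(shape α, rate β) prior, the Poisson likelihood is conjugate: the posterior is Gamma(α + ΣXᵢ, β + n).
Posterior: Gamma(α+S, β+n) = Gamma(13.8+115, 5.4+14) = Gamma(128.8, 19.4).
SD = √α/β = √128.8/19.4 = 0.5850.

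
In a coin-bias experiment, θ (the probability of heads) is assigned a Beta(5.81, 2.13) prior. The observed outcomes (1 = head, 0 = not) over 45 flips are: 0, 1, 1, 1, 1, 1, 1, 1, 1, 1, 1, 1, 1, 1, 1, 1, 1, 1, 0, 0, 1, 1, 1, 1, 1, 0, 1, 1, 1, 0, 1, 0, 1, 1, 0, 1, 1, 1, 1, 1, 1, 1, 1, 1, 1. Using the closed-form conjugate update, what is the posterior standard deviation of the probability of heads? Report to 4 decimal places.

0.0514

The Beta prior is conjugate to a Binomial/Bernoulli likelihood; the update adds successes to α and failures to β.
Posterior: Beta(α+k, β+n−k) = Beta(5.81+38, 2.13+7) = Beta(43.81, 9.13).
Var = αβ/((α+β)²(α+β+1)) = 43.81·9.13/(52.94²·53.94) = 0.00264585; SD = √0.00264585 = 0.0514.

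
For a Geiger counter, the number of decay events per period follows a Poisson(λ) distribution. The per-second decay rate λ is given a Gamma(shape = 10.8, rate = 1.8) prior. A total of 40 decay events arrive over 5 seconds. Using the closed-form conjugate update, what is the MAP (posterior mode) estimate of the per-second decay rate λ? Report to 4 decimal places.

7.3235

With a Gamma(shape α, rate β) prior, the Poisson likelihood is conjugate: the posterior is Gamma(α + ΣXᵢ, β + n).
Posterior: Gamma(α+S, β+n) = Gamma(10.8+40, 1.8+5) = Gamma(50.8, 6.8).
Mode of Gamma(α,β) for α≥1 is (α−1)/β = 49.8/6.8 = 7.3235.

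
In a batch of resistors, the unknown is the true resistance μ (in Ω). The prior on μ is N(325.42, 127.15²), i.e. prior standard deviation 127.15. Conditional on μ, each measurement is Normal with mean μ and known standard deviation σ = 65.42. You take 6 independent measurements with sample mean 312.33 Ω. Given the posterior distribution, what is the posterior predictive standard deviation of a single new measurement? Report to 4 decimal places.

For Normal data with known variance σ², a Normal(μ₀, σ₀²) prior on μ is conjugate. Posterior precision = 1/σ₀² + n/σ²; posterior mean is the precision-weighted average of μ₀ and x̄.
σ₀² = 127.15² = 16167.1225, σ² = 65.42² = 4279.7764; σ² + n·σ₀² = 4279.7764 + 6·16167.1225 = 101282.5114.
Posterior precision = 1/σ₀² + n/σ² = 1/16167.1225 + 6/4279.7764 = (σ² + n·σ₀²)/(σ₀²σ²) = 101282.5114/(16167.1225·4279.7764); posterior variance σₙ² = σ₀²σ²/(σ² + n·σ₀²) = 16167.1225·4279.7764/101282.5114 = 683.155151.
Predictive variance for one new observation = σₙ² + σ² = 16167.1225·4279.7764/101282.5114 + 4279.7764 = σ²·(σ₀² + 101282.5114)/101282.5114 = 4279.7764·117449.6339/101282.5114 = 4962.931551; SD = √(4279.7764·117449.6339/101282.5114) = 70.4481.

70.4481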